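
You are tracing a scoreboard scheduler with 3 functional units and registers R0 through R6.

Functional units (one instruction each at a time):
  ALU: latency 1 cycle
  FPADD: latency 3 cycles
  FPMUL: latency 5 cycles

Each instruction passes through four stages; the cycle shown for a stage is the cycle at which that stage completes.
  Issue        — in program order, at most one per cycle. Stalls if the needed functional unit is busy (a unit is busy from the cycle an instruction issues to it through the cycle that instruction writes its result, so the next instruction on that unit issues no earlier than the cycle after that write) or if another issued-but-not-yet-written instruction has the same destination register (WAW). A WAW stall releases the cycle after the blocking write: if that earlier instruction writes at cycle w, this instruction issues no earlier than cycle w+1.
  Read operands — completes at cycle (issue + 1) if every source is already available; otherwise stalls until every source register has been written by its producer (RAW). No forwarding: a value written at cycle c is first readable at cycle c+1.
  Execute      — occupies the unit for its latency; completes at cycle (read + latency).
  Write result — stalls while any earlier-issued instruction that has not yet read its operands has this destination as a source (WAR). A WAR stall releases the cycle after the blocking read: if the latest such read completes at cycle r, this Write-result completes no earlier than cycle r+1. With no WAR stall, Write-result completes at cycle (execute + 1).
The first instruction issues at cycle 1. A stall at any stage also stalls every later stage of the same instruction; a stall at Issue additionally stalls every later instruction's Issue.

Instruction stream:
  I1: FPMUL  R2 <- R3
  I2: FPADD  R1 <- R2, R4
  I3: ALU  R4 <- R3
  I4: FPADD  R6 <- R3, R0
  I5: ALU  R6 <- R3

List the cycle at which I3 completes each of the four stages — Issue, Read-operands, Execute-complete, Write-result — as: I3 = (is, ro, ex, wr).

I3 = (3, 4, 5, 10)

cycle 1: issue I1 (FPMUL)
cycle 2: I1 read-ops | issue I2 (FPADD)
cycle 3: issue I3 (ALU)
cycle 4: I3 read-ops
cycle 5: I3 finished on ALU
cycle 7: I1 finished on FPMUL
cycle 8: I1→R2
cycle 9: I2 read-ops
cycle 10: I3→R4
cycle 12: I2 finished on FPADD
cycle 13: I2→R1
cycle 14: issue I4 (FPADD)
cycle 15: I4 read-ops
cycle 18: I4 finished on FPADD
cycle 19: I4→R6
cycle 20: issue I5 (ALU)
cycle 21: I5 read-ops
cycle 22: I5 finished on ALU
cycle 23: I5→R6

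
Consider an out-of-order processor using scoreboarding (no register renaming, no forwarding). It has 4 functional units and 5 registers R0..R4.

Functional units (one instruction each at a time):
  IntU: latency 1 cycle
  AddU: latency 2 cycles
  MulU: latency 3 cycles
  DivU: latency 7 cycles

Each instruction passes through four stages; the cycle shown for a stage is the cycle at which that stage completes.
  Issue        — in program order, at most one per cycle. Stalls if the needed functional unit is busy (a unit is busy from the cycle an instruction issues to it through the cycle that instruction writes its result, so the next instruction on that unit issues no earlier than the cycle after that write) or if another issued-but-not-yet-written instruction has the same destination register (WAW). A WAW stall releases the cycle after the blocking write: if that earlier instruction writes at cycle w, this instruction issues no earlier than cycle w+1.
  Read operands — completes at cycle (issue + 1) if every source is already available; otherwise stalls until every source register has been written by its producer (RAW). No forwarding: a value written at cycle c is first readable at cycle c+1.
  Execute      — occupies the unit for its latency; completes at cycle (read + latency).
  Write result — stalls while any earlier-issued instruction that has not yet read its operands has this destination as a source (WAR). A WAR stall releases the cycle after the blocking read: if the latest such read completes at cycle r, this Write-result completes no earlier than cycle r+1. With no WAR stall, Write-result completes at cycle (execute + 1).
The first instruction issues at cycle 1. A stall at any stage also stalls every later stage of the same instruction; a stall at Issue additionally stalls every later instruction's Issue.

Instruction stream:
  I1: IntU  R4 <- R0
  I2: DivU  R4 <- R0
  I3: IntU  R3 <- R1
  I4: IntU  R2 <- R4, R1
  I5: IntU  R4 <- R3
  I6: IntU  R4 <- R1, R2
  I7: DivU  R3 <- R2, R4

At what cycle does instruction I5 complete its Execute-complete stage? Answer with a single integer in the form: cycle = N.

I1 -> (1, 2, 3, 4)
I2 -> (5, 6, 13, 14)  // WAW R4: wait I1 write@4
I3 -> (6, 7, 8, 9)
I4 -> (10, 15, 16, 17)  // struct: IntU busy until I3 writes@9, RAW R4: wait I2 write@14
I5 -> (18, 19, 20, 21)  // struct: IntU busy until I4 writes@17
I6 -> (22, 23, 24, 25)  // struct: IntU busy until I5 writes@21
I7 -> (23, 26, 33, 34)  // RAW R4: wait I6 write@25

cycle = 20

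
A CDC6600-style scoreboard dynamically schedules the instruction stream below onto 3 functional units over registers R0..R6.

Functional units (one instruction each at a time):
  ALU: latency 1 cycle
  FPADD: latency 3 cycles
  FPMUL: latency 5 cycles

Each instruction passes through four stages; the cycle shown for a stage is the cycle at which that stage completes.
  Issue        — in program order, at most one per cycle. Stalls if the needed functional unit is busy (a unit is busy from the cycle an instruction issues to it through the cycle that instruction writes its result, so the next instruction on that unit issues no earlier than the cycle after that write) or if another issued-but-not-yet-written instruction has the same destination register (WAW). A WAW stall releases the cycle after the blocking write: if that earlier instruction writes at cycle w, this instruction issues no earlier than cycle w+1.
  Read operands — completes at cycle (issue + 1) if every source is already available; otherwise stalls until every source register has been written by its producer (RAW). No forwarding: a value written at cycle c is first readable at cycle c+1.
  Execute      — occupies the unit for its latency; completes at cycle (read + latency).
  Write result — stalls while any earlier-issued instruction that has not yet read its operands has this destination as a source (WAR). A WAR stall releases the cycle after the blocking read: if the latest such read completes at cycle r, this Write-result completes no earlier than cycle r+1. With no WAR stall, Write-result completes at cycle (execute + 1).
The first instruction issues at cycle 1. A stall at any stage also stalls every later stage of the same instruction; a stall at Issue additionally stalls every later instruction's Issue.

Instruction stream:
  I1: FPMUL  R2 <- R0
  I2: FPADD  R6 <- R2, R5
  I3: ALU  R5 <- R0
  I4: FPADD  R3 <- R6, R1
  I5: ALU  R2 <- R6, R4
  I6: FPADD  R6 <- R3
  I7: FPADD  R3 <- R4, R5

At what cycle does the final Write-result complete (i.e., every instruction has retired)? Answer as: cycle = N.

[I1] 1/2/7/8
[I2] 2/9/12/13  (RAW R2: wait I1 write@8)
[I3] 3/4/5/10  (WAR R5: wait I2 read@9)
[I4] 14/15/18/19  (struct: FPADD busy until I2 writes@13)
[I5] 15/16/17/18
[I6] 20/21/24/25  (struct: FPADD busy until I4 writes@19)
[I7] 26/27/30/31  (struct: FPADD busy until I6 writes@25)

cycle = 31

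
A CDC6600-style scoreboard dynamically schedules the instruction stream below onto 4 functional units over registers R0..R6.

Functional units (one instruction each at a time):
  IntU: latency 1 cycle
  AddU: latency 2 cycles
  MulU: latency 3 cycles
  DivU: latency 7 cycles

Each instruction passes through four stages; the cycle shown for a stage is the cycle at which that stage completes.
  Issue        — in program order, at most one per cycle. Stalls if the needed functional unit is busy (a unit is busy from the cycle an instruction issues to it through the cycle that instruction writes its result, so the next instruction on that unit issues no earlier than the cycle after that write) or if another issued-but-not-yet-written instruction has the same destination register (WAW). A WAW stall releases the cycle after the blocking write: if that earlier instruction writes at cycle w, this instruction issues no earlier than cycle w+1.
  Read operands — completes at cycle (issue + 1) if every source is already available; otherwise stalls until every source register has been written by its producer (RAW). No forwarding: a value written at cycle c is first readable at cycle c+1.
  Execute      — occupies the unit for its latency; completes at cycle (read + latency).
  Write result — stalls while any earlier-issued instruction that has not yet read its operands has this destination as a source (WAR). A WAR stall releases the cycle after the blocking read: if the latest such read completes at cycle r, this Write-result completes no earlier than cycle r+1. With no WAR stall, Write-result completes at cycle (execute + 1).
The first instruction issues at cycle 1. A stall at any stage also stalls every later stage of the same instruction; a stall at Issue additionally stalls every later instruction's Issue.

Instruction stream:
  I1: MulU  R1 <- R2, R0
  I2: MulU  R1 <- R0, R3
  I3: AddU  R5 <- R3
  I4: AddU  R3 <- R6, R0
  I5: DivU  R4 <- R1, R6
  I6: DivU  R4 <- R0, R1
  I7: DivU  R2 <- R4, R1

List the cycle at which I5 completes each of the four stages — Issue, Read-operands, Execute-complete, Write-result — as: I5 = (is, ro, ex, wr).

[1] issue I1 (MulU)
[2] I1 read-ops
[5] I1 finished on MulU
[6] I1→R1
[7] issue I2 (MulU)
[8] I2 read-ops; issue I3 (AddU)
[9] I3 read-ops
[11] I2 finished on MulU; I3 finished on AddU
[12] I2→R1; I3→R5
[13] issue I4 (AddU)
[14] I4 read-ops; issue I5 (DivU)
[15] I5 read-ops
[16] I4 finished on AddU
[17] I4→R3
[22] I5 finished on DivU
[23] I5→R4
[24] issue I6 (DivU)
[25] I6 read-ops
[32] I6 finished on DivU
[33] I6→R4
[34] issue I7 (DivU)
[35] I7 read-ops
[42] I7 finished on DivU
[43] I7→R2

I5 = (14, 15, 22, 23)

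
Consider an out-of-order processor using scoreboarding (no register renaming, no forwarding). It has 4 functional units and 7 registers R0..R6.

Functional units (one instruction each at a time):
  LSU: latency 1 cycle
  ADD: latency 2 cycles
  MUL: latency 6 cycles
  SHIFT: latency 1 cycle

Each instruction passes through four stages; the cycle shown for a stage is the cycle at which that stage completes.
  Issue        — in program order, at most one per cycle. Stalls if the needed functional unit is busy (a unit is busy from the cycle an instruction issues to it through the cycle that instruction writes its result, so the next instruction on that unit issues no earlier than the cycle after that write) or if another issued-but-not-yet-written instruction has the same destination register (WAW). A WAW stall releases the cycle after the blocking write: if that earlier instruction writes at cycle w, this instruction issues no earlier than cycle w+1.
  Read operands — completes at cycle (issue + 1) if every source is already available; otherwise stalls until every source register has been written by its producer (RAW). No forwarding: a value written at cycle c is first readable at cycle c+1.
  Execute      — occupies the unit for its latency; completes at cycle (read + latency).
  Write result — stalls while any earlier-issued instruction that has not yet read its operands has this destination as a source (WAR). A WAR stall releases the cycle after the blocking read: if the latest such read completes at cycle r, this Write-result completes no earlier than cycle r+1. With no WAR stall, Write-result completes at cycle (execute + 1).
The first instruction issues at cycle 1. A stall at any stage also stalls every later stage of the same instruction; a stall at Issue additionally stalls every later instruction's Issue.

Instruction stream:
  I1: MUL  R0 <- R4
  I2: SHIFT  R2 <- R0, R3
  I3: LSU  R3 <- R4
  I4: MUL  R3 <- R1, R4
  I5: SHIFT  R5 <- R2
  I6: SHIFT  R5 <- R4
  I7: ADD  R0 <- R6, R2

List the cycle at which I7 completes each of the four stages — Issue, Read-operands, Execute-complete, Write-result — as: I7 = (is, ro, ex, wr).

I7 = (18, 19, 21, 22)

c1: I1 issues→MUL
c2: I1 reads | I2 issues→SHIFT
c3: I3 issues→LSU
c4: I3 reads
c5: I3 exec-done
c8: I1 exec-done
c9: I1 writes R0
c10: I2 reads
c11: I2 exec-done | I3 writes R3
c12: I2 writes R2 | I4 issues→MUL
c13: I4 reads | I5 issues→SHIFT
c14: I5 reads
c15: I5 exec-done
c16: I5 writes R5
c17: I6 issues→SHIFT
c18: I6 reads | I7 issues→ADD
c19: I4 exec-done | I6 exec-done | I7 reads
c20: I4 writes R3 | I6 writes R5
c21: I7 exec-done
c22: I7 writes R0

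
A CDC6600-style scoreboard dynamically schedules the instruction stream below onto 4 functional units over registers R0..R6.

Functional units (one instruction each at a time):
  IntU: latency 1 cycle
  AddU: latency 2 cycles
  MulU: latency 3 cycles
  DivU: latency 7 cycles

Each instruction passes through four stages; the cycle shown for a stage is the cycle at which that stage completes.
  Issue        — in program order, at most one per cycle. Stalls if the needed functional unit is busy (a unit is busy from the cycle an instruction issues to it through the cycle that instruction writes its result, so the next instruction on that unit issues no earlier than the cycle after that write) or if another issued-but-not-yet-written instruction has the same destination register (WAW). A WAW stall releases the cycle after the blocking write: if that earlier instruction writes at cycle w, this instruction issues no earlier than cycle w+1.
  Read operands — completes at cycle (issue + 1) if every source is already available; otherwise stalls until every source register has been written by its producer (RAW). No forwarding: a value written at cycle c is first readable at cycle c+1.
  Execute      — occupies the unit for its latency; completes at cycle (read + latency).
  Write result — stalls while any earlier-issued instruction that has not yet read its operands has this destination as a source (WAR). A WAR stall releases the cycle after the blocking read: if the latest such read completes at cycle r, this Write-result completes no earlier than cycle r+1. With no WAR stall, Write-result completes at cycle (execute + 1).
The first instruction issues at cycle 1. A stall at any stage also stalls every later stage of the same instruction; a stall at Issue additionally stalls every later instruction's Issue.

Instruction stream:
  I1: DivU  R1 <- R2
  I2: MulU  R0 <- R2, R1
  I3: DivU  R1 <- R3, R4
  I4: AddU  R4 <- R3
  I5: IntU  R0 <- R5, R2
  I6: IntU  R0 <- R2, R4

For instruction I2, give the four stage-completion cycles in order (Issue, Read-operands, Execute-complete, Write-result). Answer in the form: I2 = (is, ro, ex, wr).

[I1] 1/2/9/10
[I2] 2/11/14/15  (RAW R1: wait I1 write@10)
[I3] 11/12/19/20  (struct: DivU busy until I1 writes@10)
[I4] 12/13/15/16
[I5] 16/17/18/19  (WAW R0: wait I2 write@15)
[I6] 20/21/22/23  (struct: IntU busy until I5 writes@19)

I2 = (2, 11, 14, 15)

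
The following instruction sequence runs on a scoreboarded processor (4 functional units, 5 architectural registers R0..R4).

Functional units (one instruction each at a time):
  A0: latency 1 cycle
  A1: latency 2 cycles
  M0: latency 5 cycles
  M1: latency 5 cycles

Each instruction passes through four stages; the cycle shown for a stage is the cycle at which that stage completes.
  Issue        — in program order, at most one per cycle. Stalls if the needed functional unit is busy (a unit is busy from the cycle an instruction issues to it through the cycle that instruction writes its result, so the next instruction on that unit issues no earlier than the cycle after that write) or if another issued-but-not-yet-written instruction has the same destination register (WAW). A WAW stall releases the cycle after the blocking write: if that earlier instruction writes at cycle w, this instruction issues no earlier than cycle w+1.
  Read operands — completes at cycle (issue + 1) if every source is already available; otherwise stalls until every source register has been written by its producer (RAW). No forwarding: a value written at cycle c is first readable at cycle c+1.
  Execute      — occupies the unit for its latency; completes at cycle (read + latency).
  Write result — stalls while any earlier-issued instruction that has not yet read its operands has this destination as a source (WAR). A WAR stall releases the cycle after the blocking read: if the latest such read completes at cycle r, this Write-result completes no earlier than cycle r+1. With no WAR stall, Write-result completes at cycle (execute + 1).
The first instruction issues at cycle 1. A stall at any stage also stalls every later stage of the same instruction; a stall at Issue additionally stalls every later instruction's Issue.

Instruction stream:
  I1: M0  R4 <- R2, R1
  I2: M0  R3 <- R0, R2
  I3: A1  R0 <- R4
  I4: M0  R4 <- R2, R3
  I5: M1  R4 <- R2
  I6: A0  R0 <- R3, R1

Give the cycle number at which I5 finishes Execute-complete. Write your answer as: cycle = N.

cycle = 31

c1: I1 issues→M0
c2: I1 reads
c7: I1 exec-done
c8: I1 writes R4
c9: I2 issues→M0
c10: I2 reads · I3 issues→A1
c11: I3 reads
c13: I3 exec-done
c14: I3 writes R0
c15: I2 exec-done
c16: I2 writes R3
c17: I4 issues→M0
c18: I4 reads
c23: I4 exec-done
c24: I4 writes R4
c25: I5 issues→M1
c26: I5 reads · I6 issues→A0
c27: I6 reads
c28: I6 exec-done
c29: I6 writes R0
c31: I5 exec-done
c32: I5 writes R4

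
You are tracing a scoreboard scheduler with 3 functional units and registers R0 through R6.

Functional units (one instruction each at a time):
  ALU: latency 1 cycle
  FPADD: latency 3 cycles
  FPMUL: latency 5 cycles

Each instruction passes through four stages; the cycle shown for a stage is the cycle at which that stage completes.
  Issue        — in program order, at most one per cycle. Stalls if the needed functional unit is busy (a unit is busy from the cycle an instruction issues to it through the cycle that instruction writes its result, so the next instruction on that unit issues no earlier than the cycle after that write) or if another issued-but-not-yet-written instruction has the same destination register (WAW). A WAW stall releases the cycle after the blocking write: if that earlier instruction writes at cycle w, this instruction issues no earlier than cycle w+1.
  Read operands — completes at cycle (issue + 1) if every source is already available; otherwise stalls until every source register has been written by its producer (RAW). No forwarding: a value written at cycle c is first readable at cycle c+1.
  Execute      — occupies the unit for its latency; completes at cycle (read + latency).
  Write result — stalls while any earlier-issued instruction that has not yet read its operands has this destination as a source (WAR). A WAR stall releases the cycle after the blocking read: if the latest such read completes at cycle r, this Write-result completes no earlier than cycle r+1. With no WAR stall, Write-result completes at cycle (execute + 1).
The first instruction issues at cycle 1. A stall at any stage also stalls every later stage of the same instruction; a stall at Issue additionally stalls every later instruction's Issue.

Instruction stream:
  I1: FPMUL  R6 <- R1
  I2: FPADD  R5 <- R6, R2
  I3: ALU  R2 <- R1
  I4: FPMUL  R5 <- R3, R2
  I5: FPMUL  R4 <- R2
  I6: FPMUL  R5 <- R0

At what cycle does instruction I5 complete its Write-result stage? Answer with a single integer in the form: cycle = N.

cycle = 29

I1: IS=1 RO=2 EX=7 WR=8
I2: IS=2 RO=9 EX=12 WR=13  [RAW R6: wait I1 write@8]
I3: IS=3 RO=4 EX=5 WR=10  [WAR R2: wait I2 read@9]
I4: IS=14 RO=15 EX=20 WR=21  [WAW R5: wait I2 write@13]
I5: IS=22 RO=23 EX=28 WR=29  [struct: FPMUL busy until I4 writes@21]
I6: IS=30 RO=31 EX=36 WR=37  [struct: FPMUL busy until I5 writes@29]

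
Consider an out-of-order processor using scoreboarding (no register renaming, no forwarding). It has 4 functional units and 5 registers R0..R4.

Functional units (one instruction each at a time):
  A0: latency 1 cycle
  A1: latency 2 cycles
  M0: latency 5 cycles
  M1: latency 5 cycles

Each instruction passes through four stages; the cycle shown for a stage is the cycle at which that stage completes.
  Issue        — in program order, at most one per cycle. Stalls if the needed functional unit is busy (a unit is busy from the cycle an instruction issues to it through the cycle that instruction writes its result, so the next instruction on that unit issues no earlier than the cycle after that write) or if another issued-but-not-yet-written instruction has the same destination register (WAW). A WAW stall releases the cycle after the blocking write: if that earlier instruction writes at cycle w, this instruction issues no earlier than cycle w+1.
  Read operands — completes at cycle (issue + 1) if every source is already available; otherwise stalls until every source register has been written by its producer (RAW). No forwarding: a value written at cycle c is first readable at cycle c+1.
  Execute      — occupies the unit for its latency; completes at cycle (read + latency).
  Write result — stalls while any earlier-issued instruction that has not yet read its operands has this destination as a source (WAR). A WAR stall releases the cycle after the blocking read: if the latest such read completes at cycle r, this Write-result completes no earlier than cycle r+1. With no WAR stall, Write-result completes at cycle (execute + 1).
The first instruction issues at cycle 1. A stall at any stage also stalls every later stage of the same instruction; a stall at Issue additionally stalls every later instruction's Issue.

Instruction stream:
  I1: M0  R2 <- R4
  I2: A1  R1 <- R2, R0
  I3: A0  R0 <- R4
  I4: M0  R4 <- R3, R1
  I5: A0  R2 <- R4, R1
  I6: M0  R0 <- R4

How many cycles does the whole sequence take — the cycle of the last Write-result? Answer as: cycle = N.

[I1] 1/2/7/8
[I2] 2/9/11/12  (RAW R2: wait I1 write@8)
[I3] 3/4/5/10  (WAR R0: wait I2 read@9)
[I4] 9/13/18/19  (struct: M0 busy until I1 writes@8; RAW R1: wait I2 write@12)
[I5] 11/20/21/22  (struct: A0 busy until I3 writes@10; RAW R4: wait I4 write@19)
[I6] 20/21/26/27  (struct: M0 busy until I4 writes@19)

cycle = 27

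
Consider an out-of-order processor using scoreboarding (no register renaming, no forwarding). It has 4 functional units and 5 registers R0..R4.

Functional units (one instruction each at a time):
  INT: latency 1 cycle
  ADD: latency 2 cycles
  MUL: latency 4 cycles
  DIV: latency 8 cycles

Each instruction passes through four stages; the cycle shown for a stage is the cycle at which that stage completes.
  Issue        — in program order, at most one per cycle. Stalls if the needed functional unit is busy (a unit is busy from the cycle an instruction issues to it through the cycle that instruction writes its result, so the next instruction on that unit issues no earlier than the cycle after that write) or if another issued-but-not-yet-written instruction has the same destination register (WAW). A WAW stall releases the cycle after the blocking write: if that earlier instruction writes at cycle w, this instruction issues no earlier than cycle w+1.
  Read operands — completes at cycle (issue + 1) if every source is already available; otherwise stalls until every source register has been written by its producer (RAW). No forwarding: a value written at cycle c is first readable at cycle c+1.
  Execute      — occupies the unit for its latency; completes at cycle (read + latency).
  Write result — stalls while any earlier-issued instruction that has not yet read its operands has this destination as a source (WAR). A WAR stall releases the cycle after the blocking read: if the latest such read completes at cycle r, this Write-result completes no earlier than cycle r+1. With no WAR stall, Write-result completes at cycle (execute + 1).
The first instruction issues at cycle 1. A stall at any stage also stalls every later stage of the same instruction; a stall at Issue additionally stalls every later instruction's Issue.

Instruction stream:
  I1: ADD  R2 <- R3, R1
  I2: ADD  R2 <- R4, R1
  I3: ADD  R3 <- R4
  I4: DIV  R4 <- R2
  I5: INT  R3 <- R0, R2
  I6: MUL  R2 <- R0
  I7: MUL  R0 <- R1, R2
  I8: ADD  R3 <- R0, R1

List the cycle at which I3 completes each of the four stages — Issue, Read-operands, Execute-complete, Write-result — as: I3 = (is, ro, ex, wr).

t=1  I1→ADD
t=2  I1 RO
t=4  I1 EX
t=5  I1 WR R2
t=6  I2→ADD
t=7  I2 RO
t=9  I2 EX
t=10  I2 WR R2
t=11  I3→ADD
t=12  I3 RO, I4→DIV
t=13  I4 RO
t=14  I3 EX
t=15  I3 WR R3
t=16  I5→INT
t=17  I5 RO, I6→MUL
t=18  I5 EX, I6 RO
t=19  I5 WR R3
t=21  I4 EX
t=22  I4 WR R4, I6 EX
t=23  I6 WR R2
t=24  I7→MUL
t=25  I7 RO, I8→ADD
t=29  I7 EX
t=30  I7 WR R0
t=31  I8 RO
t=33  I8 EX
t=34  I8 WR R3

I3 = (11, 12, 14, 15)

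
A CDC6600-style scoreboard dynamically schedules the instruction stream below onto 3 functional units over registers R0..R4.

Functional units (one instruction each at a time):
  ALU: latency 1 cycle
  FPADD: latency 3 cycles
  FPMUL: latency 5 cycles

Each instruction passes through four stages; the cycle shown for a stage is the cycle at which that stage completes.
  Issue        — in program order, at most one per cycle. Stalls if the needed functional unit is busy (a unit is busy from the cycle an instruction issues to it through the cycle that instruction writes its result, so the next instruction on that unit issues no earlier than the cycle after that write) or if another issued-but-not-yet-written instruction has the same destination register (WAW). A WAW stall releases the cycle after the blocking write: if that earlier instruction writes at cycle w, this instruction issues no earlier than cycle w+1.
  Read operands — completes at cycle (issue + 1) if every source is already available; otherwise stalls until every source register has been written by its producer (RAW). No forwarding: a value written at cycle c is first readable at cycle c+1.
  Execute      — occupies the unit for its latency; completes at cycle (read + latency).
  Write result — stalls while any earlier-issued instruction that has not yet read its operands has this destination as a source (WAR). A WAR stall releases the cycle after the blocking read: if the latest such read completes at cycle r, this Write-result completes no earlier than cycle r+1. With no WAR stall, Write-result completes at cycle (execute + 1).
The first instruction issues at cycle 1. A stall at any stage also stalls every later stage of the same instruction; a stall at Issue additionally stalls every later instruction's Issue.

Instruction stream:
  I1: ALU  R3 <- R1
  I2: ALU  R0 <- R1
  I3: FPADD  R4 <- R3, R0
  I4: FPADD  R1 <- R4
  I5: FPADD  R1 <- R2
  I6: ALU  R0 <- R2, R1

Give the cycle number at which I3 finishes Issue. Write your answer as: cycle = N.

[1] I1 dispatched to ALU
[2] I1 operands ready
[3] I1 complete
[4] R3←I1
[5] I2 dispatched to ALU
[6] I2 operands ready | I3 dispatched to FPADD
[7] I2 complete
[8] R0←I2
[9] I3 operands ready
[12] I3 complete
[13] R4←I3
[14] I4 dispatched to FPADD
[15] I4 operands ready
[18] I4 complete
[19] R1←I4
[20] I5 dispatched to FPADD
[21] I5 operands ready | I6 dispatched to ALU
[24] I5 complete
[25] R1←I5
[26] I6 operands ready
[27] I6 complete
[28] R0←I6

cycle = 6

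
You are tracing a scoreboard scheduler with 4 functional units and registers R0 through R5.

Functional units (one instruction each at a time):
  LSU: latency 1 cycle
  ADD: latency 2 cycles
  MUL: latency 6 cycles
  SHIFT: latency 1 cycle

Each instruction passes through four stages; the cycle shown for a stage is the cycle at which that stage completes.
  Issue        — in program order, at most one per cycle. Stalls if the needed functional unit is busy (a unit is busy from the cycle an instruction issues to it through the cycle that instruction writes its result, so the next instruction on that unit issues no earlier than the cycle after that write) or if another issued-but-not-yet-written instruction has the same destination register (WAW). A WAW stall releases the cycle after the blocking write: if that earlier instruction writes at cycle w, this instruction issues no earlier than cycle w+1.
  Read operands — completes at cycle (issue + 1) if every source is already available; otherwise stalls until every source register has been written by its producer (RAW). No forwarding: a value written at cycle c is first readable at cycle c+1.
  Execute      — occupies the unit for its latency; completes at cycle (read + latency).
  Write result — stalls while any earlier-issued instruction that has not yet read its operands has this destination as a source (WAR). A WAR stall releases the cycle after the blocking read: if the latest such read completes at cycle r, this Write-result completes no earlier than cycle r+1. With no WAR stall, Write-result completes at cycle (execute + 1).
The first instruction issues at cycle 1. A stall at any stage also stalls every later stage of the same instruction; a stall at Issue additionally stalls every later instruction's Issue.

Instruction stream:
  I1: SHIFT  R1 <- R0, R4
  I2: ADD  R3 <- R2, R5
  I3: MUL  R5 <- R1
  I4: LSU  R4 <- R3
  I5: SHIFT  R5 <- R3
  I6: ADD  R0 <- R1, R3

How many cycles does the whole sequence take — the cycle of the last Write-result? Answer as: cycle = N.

cycle 1: I1 issues→SHIFT
cycle 2: I1 reads; I2 issues→ADD
cycle 3: I1 exec-done; I2 reads; I3 issues→MUL
cycle 4: I1 writes R1; I4 issues→LSU
cycle 5: I2 exec-done; I3 reads
cycle 6: I2 writes R3
cycle 7: I4 reads
cycle 8: I4 exec-done
cycle 9: I4 writes R4
cycle 11: I3 exec-done
cycle 12: I3 writes R5
cycle 13: I5 issues→SHIFT
cycle 14: I5 reads; I6 issues→ADD
cycle 15: I5 exec-done; I6 reads
cycle 16: I5 writes R5
cycle 17: I6 exec-done
cycle 18: I6 writes R0

cycle = 18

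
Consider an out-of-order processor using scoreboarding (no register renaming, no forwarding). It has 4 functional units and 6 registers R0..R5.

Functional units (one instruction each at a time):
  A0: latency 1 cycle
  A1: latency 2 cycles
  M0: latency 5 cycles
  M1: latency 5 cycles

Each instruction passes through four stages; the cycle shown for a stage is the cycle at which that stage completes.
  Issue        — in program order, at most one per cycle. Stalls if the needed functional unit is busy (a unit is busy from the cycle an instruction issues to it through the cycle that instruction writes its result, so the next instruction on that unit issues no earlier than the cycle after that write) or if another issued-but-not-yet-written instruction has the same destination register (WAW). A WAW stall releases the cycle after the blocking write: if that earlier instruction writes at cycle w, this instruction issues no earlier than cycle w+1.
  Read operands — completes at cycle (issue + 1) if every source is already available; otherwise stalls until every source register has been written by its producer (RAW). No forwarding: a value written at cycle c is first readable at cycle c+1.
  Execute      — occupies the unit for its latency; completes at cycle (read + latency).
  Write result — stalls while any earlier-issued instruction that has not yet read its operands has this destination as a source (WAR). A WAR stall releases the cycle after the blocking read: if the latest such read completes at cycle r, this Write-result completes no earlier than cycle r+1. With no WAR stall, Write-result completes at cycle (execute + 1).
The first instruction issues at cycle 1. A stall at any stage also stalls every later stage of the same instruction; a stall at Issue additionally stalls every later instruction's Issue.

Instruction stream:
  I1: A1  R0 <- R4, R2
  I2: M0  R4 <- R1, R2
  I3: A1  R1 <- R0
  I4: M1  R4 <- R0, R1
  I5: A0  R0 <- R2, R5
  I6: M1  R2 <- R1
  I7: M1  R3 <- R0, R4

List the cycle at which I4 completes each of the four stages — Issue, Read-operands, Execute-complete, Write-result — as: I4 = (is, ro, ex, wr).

[1] issue I1 (A1)
[2] I1 read-ops | issue I2 (M0)
[3] I2 read-ops
[4] I1 finished on A1
[5] I1→R0
[6] issue I3 (A1)
[7] I3 read-ops
[8] I2 finished on M0
[9] I2→R4 | I3 finished on A1
[10] I3→R1 | issue I4 (M1)
[11] I4 read-ops | issue I5 (A0)
[12] I5 read-ops
[13] I5 finished on A0
[14] I5→R0
[16] I4 finished on M1
[17] I4→R4
[18] issue I6 (M1)
[19] I6 read-ops
[24] I6 finished on M1
[25] I6→R2
[26] issue I7 (M1)
[27] I7 read-ops
[32] I7 finished on M1
[33] I7→R3

I4 = (10, 11, 16, 17)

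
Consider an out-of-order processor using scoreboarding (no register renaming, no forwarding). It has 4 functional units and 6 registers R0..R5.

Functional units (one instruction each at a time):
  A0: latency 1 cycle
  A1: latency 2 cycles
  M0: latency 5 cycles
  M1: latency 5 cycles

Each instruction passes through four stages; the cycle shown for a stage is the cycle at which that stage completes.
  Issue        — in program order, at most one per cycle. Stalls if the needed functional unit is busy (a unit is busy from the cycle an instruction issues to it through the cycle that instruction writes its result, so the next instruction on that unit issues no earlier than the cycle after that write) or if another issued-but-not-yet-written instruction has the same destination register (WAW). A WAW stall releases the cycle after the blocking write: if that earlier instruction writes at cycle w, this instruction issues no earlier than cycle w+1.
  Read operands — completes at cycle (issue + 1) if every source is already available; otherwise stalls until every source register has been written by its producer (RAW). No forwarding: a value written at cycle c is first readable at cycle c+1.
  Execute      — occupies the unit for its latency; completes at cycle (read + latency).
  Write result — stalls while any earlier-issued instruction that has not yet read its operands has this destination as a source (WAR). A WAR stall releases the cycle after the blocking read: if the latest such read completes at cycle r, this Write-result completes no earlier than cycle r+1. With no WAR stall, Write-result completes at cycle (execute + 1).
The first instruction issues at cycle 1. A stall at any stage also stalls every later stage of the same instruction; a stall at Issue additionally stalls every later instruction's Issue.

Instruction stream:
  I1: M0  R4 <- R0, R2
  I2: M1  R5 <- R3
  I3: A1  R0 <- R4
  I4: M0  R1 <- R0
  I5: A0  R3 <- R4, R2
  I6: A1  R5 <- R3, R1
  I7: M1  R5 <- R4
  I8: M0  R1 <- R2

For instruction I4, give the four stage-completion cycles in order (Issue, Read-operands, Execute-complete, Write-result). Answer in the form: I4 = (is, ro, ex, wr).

I4 = (9, 13, 18, 19)

t=1  I1 dispatched to M0
t=2  I1 operands ready | I2 dispatched to M1
t=3  I2 operands ready | I3 dispatched to A1
t=7  I1 complete
t=8  R4←I1 | I2 complete
t=9  R5←I2 | I3 operands ready | I4 dispatched to M0
t=10  I5 dispatched to A0
t=11  I3 complete | I5 operands ready
t=12  R0←I3 | I5 complete
t=13  I4 operands ready | R3←I5 | I6 dispatched to A1
t=18  I4 complete
t=19  R1←I4
t=20  I6 operands ready
t=22  I6 complete
t=23  R5←I6
t=24  I7 dispatched to M1
t=25  I7 operands ready | I8 dispatched to M0
t=26  I8 operands ready
t=30  I7 complete
t=31  R5←I7 | I8 complete
t=32  R1←I8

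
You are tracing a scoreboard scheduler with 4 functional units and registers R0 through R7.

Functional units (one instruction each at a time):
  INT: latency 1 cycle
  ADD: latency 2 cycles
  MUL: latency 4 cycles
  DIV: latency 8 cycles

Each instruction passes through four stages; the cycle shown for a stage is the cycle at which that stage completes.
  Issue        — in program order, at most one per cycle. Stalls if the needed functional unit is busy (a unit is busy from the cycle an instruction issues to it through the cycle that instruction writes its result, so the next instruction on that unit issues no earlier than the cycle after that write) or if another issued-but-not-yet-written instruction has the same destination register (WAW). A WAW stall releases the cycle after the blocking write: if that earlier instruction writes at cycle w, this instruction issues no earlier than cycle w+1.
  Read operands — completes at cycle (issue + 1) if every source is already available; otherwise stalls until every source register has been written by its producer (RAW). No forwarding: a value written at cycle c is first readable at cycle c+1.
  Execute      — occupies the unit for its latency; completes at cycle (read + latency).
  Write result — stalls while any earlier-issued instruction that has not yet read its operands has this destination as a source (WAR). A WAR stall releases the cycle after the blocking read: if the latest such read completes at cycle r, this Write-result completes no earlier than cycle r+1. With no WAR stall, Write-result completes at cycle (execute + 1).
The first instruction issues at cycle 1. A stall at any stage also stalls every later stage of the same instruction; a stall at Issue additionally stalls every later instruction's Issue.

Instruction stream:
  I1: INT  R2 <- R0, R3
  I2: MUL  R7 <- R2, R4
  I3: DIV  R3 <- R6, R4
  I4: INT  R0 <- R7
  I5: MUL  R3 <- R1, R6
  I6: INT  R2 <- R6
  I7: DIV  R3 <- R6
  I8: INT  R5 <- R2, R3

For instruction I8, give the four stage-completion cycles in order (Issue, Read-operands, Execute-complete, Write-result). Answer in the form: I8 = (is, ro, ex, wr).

I1  is:1  ro:2  ex:3  wr:4
I2  is:2  ro:5  ex:9  wr:10  — RAW R2: wait I1 write@4
I3  is:3  ro:4  ex:12  wr:13
I4  is:5  ro:11  ex:12  wr:13  — struct: INT busy until I1 writes@4, RAW R7: wait I2 write@10
I5  is:14  ro:15  ex:19  wr:20  — WAW R3: wait I3 write@13
I6  is:15  ro:16  ex:17  wr:18
I7  is:21  ro:22  ex:30  wr:31  — WAW R3: wait I5 write@20
I8  is:22  ro:32  ex:33  wr:34  — RAW R3: wait I7 write@31

I8 = (22, 32, 33, 34)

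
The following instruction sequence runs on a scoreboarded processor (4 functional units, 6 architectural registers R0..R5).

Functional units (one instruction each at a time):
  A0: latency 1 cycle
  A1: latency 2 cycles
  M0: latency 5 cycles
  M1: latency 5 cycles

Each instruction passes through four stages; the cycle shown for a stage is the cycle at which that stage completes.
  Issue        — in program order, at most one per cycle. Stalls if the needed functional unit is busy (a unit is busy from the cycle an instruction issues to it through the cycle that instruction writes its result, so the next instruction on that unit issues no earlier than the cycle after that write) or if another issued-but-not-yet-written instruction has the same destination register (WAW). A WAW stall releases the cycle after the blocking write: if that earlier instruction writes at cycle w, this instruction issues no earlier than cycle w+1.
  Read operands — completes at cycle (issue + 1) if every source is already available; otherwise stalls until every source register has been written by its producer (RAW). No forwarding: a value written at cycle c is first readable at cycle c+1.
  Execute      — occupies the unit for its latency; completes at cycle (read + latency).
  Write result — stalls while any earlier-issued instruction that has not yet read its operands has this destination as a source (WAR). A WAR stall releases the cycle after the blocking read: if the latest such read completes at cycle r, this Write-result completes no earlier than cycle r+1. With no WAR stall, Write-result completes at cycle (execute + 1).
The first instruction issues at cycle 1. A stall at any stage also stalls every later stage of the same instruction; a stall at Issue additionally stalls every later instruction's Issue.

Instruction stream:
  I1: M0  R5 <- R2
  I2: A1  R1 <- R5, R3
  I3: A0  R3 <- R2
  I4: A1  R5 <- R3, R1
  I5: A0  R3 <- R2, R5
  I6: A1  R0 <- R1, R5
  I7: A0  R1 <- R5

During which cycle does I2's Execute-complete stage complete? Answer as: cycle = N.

I1 -> (1, 2, 7, 8)
I2 -> (2, 9, 11, 12)  // RAW R5: wait I1 write@8
I3 -> (3, 4, 5, 10)  // WAR R3: wait I2 read@9
I4 -> (13, 14, 16, 17)  // struct: A1 busy until I2 writes@12
I5 -> (14, 18, 19, 20)  // RAW R5: wait I4 write@17
I6 -> (18, 19, 21, 22)  // struct: A1 busy until I4 writes@17
I7 -> (21, 22, 23, 24)  // struct: A0 busy until I5 writes@20

cycle = 11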